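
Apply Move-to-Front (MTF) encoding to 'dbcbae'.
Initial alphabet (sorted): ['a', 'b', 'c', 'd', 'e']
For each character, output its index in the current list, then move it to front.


MTF encoding:
'd': index 3 in ['a', 'b', 'c', 'd', 'e'] -> ['d', 'a', 'b', 'c', 'e']
'b': index 2 in ['d', 'a', 'b', 'c', 'e'] -> ['b', 'd', 'a', 'c', 'e']
'c': index 3 in ['b', 'd', 'a', 'c', 'e'] -> ['c', 'b', 'd', 'a', 'e']
'b': index 1 in ['c', 'b', 'd', 'a', 'e'] -> ['b', 'c', 'd', 'a', 'e']
'a': index 3 in ['b', 'c', 'd', 'a', 'e'] -> ['a', 'b', 'c', 'd', 'e']
'e': index 4 in ['a', 'b', 'c', 'd', 'e'] -> ['e', 'a', 'b', 'c', 'd']


Output: [3, 2, 3, 1, 3, 4]


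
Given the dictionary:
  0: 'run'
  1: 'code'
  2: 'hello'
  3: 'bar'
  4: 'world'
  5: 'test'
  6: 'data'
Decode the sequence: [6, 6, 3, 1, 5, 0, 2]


Look up each index in the dictionary:
  6 -> 'data'
  6 -> 'data'
  3 -> 'bar'
  1 -> 'code'
  5 -> 'test'
  0 -> 'run'
  2 -> 'hello'

Decoded: "data data bar code test run hello"


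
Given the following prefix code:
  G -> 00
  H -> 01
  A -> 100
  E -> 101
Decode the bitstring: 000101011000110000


Decoding step by step:
Bits 00 -> G
Bits 01 -> H
Bits 01 -> H
Bits 01 -> H
Bits 100 -> A
Bits 01 -> H
Bits 100 -> A
Bits 00 -> G


Decoded message: GHHHAHAG


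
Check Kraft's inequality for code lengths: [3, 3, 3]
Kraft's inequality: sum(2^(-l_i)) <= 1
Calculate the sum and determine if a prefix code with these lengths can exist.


Sum = 2^(-3) + 2^(-3) + 2^(-3)
    = 0.125 + 0.125 + 0.125
    = 3/8 = 0.375
Since 0.375 <= 1, Kraft's inequality IS satisfied.
A prefix code with these lengths CAN exist.

Kraft sum = 0.375. Satisfied.


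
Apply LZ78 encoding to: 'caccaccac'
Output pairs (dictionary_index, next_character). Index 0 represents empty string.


LZ78 encoding steps:
Dictionary: {0: ''}
Step 1: w='' (idx 0), next='c' -> output (0, 'c'), add 'c' as idx 1
Step 2: w='' (idx 0), next='a' -> output (0, 'a'), add 'a' as idx 2
Step 3: w='c' (idx 1), next='c' -> output (1, 'c'), add 'cc' as idx 3
Step 4: w='a' (idx 2), next='c' -> output (2, 'c'), add 'ac' as idx 4
Step 5: w='c' (idx 1), next='a' -> output (1, 'a'), add 'ca' as idx 5
Step 6: w='c' (idx 1), end of input -> output (1, '')


Encoded: [(0, 'c'), (0, 'a'), (1, 'c'), (2, 'c'), (1, 'a'), (1, '')]


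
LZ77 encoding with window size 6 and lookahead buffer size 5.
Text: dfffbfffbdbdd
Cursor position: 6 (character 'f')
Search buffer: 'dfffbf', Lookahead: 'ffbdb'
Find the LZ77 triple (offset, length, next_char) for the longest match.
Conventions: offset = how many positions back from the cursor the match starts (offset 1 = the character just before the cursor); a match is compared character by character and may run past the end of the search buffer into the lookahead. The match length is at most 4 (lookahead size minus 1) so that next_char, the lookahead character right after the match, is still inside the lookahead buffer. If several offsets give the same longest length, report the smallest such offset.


Try each offset into the search buffer:
  offset=1 (pos 5, char 'f'): match length 2
  offset=2 (pos 4, char 'b'): match length 0
  offset=3 (pos 3, char 'f'): match length 1
  offset=4 (pos 2, char 'f'): match length 3
  offset=5 (pos 1, char 'f'): match length 2
  offset=6 (pos 0, char 'd'): match length 0
Longest match has length 3 at offset 4.
next_char = character at position 6 + 3 = 9 -> 'd'

Best match: offset=4, length=3 (matching 'ffb' starting at position 2)
LZ77 triple: (4, 3, 'd')


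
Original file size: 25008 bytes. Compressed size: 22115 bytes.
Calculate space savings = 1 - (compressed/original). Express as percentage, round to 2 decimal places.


ratio = compressed/original = 22115/25008 = 0.884317
savings = 1 - ratio = 1 - 0.884317 = 0.115683
as a percentage: 0.115683 * 100 = 11.57%

Space savings = 1 - 22115/25008 = 11.57%


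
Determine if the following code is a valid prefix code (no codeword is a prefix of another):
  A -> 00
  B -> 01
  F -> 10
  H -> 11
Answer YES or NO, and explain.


Checking each pair (does one codeword prefix another?):
  A='00' vs B='01': no prefix
  A='00' vs F='10': no prefix
  A='00' vs H='11': no prefix
  B='01' vs A='00': no prefix
  B='01' vs F='10': no prefix
  B='01' vs H='11': no prefix
  F='10' vs A='00': no prefix
  F='10' vs B='01': no prefix
  F='10' vs H='11': no prefix
  H='11' vs A='00': no prefix
  H='11' vs B='01': no prefix
  H='11' vs F='10': no prefix
No violation found over all pairs.

YES -- this is a valid prefix code. No codeword is a prefix of any other codeword.


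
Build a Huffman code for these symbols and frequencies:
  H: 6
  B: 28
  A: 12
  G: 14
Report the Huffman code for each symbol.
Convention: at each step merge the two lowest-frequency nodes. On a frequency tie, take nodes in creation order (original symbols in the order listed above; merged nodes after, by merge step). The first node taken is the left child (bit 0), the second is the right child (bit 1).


Huffman tree construction:
Step 1: Merge H(6) + A(12) = 18
Step 2: Merge G(14) + (H+A)(18) = 32
Step 3: Merge B(28) + (G+(H+A))(32) = 60
Read each symbol's code off the tree from the root (left child = 0, right child = 1).

Codes:
  H: 110 (length 3)
  B: 0 (length 1)
  A: 111 (length 3)
  G: 10 (length 2)
Average code length: 110/60 = 1.8333 bits/symbol


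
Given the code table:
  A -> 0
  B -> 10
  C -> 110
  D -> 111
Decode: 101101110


Decoding:
10 -> B
110 -> C
111 -> D
0 -> A


Result: BCDA


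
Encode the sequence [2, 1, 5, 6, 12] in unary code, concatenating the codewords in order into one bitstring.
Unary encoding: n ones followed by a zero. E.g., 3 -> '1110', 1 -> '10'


Encode each number as n ones followed by a terminating 0:
  2 -> 110 (3 bits)
  1 -> 10 (2 bits)
  5 -> 111110 (6 bits)
  6 -> 1111110 (7 bits)
  12 -> 1111111111110 (13 bits)
Total length = 3 + 2 + 6 + 7 + 13 = 31 bits.

Unary([2, 1, 5, 6, 12]) = 1101011111011111101111111111110 (31 bits)


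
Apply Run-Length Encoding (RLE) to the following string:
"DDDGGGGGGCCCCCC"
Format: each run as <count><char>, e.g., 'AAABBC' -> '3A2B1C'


Scanning runs left to right:
  i=0: run of 'D' x 3 -> '3D'
  i=3: run of 'G' x 6 -> '6G'
  i=9: run of 'C' x 6 -> '6C'

RLE = 3D6G6C


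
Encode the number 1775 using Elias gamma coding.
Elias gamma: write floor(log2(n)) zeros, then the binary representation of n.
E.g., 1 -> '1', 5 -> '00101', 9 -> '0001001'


num_bits = floor(log2(1775)) + 1 = 11
leading_zeros = num_bits - 1 = 10
binary(1775) = 11011101111

Elias gamma(1775) = '0000000000' + '11011101111' = 000000000011011101111 (21 bits)


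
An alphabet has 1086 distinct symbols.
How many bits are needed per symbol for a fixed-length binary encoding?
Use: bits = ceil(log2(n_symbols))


log2(1086) = 10.0848
Bracket: 2^10 = 1024 < 1086 <= 2^11 = 2048
So ceil(log2(1086)) = 11

bits = ceil(log2(1086)) = ceil(10.0848) = 11 bits


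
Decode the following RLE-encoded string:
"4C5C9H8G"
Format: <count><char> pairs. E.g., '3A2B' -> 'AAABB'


Expanding each <count><char> pair:
  4C -> 'CCCC'
  5C -> 'CCCCC'
  9H -> 'HHHHHHHHH'
  8G -> 'GGGGGGGG'

Decoded = CCCCCCCCCHHHHHHHHHGGGGGGGG


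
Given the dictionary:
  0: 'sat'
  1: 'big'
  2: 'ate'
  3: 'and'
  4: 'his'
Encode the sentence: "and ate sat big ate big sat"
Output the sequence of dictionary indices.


Look up each word in the dictionary:
  'and' -> 3
  'ate' -> 2
  'sat' -> 0
  'big' -> 1
  'ate' -> 2
  'big' -> 1
  'sat' -> 0

Encoded: [3, 2, 0, 1, 2, 1, 0]


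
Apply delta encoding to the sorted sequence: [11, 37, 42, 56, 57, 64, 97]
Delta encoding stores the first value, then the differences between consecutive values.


First value: 11
Deltas:
  37 - 11 = 26
  42 - 37 = 5
  56 - 42 = 14
  57 - 56 = 1
  64 - 57 = 7
  97 - 64 = 33


Delta encoded: [11, 26, 5, 14, 1, 7, 33]


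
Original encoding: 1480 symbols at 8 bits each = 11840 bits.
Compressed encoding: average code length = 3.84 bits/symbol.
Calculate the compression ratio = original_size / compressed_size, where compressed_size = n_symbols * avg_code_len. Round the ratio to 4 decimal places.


original_size = n_symbols * orig_bits = 1480 * 8 = 11840 bits
compressed_size = n_symbols * avg_code_len = 1480 * 3.84 = 5683.2 bits
ratio = original_size / compressed_size = 11840 / 5683.2 = 2.0833

Compression ratio = 2.0833


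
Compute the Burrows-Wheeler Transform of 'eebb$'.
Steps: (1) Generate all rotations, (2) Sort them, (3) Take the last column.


Rotations (sorted):
  0: $eebb -> last char: b
  1: b$eeb -> last char: b
  2: bb$ee -> last char: e
  3: ebb$e -> last char: e
  4: eebb$ -> last char: $


BWT = bbee$


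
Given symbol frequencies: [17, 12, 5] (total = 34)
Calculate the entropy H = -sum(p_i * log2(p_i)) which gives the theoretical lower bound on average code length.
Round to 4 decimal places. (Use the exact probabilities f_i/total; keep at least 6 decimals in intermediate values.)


Per-symbol terms -p_i * log2(p_i) with p_i = f_i/34:
  p = 17/34 = 0.500000: log2(p) = -1.000000, -p*log2(p) = 0.500000
  p = 12/34 = 0.352941: log2(p) = -1.502500, -p*log2(p) = 0.530294
  p = 5/34 = 0.147059: log2(p) = -2.765535, -p*log2(p) = 0.406696
H = 0.500000 + 0.530294 + 0.406696 = 1.436990

H = 1.437 bits/symbol


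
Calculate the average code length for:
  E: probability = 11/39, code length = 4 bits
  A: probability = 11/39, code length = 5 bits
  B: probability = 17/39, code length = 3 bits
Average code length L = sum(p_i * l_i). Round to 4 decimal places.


Weighted contributions p_i * l_i:
  E: (11/39) * 4 = 44/39
  A: (11/39) * 5 = 55/39
  B: (17/39) * 3 = 51/39
Sum = (44 + 55 + 51)/39 = 150/39

L = 150/39 = 3.8462 bits/symbol


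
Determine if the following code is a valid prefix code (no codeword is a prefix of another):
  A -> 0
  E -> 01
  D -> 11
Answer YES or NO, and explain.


Checking each pair (does one codeword prefix another?):
  A='0' vs E='01': prefix -- VIOLATION

NO -- this is NOT a valid prefix code. A (0) is a prefix of E (01).


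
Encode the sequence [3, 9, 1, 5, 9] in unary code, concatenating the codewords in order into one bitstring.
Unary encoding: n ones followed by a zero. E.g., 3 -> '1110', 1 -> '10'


Encode each number as n ones followed by a terminating 0:
  3 -> 1110 (4 bits)
  9 -> 1111111110 (10 bits)
  1 -> 10 (2 bits)
  5 -> 111110 (6 bits)
  9 -> 1111111110 (10 bits)
Total length = 4 + 10 + 2 + 6 + 10 = 32 bits.

Unary([3, 9, 1, 5, 9]) = 11101111111110101111101111111110 (32 bits)


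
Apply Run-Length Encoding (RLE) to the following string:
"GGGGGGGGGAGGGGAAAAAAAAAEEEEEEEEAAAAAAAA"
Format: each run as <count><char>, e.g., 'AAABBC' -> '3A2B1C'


Scanning runs left to right:
  i=0: run of 'G' x 9 -> '9G'
  i=9: run of 'A' x 1 -> '1A'
  i=10: run of 'G' x 4 -> '4G'
  i=14: run of 'A' x 9 -> '9A'
  i=23: run of 'E' x 8 -> '8E'
  i=31: run of 'A' x 8 -> '8A'

RLE = 9G1A4G9A8E8A


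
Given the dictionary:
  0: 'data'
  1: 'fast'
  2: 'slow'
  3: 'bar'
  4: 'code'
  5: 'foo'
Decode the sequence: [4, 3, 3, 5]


Look up each index in the dictionary:
  4 -> 'code'
  3 -> 'bar'
  3 -> 'bar'
  5 -> 'foo'

Decoded: "code bar bar foo"


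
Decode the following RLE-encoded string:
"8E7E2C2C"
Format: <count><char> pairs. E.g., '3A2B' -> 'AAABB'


Expanding each <count><char> pair:
  8E -> 'EEEEEEEE'
  7E -> 'EEEEEEE'
  2C -> 'CC'
  2C -> 'CC'

Decoded = EEEEEEEEEEEEEEECCCC


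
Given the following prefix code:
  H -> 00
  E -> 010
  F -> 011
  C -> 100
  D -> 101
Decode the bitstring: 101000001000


Decoding step by step:
Bits 101 -> D
Bits 00 -> H
Bits 00 -> H
Bits 010 -> E
Bits 00 -> H


Decoded message: DHHEH


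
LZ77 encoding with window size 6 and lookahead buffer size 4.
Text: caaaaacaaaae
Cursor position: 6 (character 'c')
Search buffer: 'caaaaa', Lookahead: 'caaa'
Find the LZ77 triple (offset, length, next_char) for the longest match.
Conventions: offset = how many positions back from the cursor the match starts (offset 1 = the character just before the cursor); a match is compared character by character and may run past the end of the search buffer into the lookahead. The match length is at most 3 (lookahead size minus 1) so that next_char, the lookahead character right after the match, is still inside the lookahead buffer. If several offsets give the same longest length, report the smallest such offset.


Try each offset into the search buffer:
  offset=1 (pos 5, char 'a'): match length 0
  offset=2 (pos 4, char 'a'): match length 0
  offset=3 (pos 3, char 'a'): match length 0
  offset=4 (pos 2, char 'a'): match length 0
  offset=5 (pos 1, char 'a'): match length 0
  offset=6 (pos 0, char 'c'): match length 3
Longest match has length 3 at offset 6.
next_char = character at position 6 + 3 = 9 -> 'a'

Best match: offset=6, length=3 (matching 'caa' starting at position 0)
LZ77 triple: (6, 3, 'a')


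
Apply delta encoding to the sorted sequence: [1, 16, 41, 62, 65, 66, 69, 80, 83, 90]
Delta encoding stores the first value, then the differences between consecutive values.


First value: 1
Deltas:
  16 - 1 = 15
  41 - 16 = 25
  62 - 41 = 21
  65 - 62 = 3
  66 - 65 = 1
  69 - 66 = 3
  80 - 69 = 11
  83 - 80 = 3
  90 - 83 = 7


Delta encoded: [1, 15, 25, 21, 3, 1, 3, 11, 3, 7]


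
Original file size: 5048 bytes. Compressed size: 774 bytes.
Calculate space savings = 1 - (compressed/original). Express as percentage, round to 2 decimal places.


ratio = compressed/original = 774/5048 = 0.153328
savings = 1 - ratio = 1 - 0.153328 = 0.846672
as a percentage: 0.846672 * 100 = 84.67%

Space savings = 1 - 774/5048 = 84.67%


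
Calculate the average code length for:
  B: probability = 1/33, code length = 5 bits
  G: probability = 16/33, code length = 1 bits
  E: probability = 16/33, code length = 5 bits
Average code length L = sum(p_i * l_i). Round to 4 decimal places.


Weighted contributions p_i * l_i:
  B: (1/33) * 5 = 5/33
  G: (16/33) * 1 = 16/33
  E: (16/33) * 5 = 80/33
Sum = (5 + 16 + 80)/33 = 101/33

L = 101/33 = 3.0606 bits/symbol


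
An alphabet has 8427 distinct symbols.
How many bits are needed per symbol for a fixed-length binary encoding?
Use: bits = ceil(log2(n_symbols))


log2(8427) = 13.0408
Bracket: 2^13 = 8192 < 8427 <= 2^14 = 16384
So ceil(log2(8427)) = 14

bits = ceil(log2(8427)) = ceil(13.0408) = 14 bits


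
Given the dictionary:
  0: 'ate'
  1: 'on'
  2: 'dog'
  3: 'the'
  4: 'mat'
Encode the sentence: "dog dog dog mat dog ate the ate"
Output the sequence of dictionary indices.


Look up each word in the dictionary:
  'dog' -> 2
  'dog' -> 2
  'dog' -> 2
  'mat' -> 4
  'dog' -> 2
  'ate' -> 0
  'the' -> 3
  'ate' -> 0

Encoded: [2, 2, 2, 4, 2, 0, 3, 0]


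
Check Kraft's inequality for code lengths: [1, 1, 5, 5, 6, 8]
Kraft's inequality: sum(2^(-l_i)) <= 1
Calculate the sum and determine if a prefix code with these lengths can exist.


Sum = 2^(-1) + 2^(-1) + 2^(-5) + 2^(-5) + 2^(-6) + 2^(-8)
    = 0.5 + 0.5 + 0.03125 + 0.03125 + 0.015625 + 0.00390625
    = 277/256 = 1.08203125
Since 1.08203125 > 1, Kraft's inequality is NOT satisfied.
A prefix code with these lengths CANNOT exist.

Kraft sum = 1.08203125. Not satisfied.


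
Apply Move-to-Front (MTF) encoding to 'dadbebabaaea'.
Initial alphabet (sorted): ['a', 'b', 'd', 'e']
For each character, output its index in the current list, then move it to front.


MTF encoding:
'd': index 2 in ['a', 'b', 'd', 'e'] -> ['d', 'a', 'b', 'e']
'a': index 1 in ['d', 'a', 'b', 'e'] -> ['a', 'd', 'b', 'e']
'd': index 1 in ['a', 'd', 'b', 'e'] -> ['d', 'a', 'b', 'e']
'b': index 2 in ['d', 'a', 'b', 'e'] -> ['b', 'd', 'a', 'e']
'e': index 3 in ['b', 'd', 'a', 'e'] -> ['e', 'b', 'd', 'a']
'b': index 1 in ['e', 'b', 'd', 'a'] -> ['b', 'e', 'd', 'a']
'a': index 3 in ['b', 'e', 'd', 'a'] -> ['a', 'b', 'e', 'd']
'b': index 1 in ['a', 'b', 'e', 'd'] -> ['b', 'a', 'e', 'd']
'a': index 1 in ['b', 'a', 'e', 'd'] -> ['a', 'b', 'e', 'd']
'a': index 0 in ['a', 'b', 'e', 'd'] -> ['a', 'b', 'e', 'd']
'e': index 2 in ['a', 'b', 'e', 'd'] -> ['e', 'a', 'b', 'd']
'a': index 1 in ['e', 'a', 'b', 'd'] -> ['a', 'e', 'b', 'd']


Output: [2, 1, 1, 2, 3, 1, 3, 1, 1, 0, 2, 1]


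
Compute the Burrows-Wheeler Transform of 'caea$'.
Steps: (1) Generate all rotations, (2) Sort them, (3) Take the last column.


Rotations (sorted):
  0: $caea -> last char: a
  1: a$cae -> last char: e
  2: aea$c -> last char: c
  3: caea$ -> last char: $
  4: ea$ca -> last char: a


BWT = aec$a


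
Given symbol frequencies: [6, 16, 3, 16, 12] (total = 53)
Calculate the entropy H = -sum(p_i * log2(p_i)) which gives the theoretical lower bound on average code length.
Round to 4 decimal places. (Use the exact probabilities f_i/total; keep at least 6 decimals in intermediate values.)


Per-symbol terms -p_i * log2(p_i) with p_i = f_i/53:
  p = 6/53 = 0.113208: log2(p) = -3.142958, -p*log2(p) = 0.355807
  p = 16/53 = 0.301887: log2(p) = -1.727920, -p*log2(p) = 0.521636
  p = 3/53 = 0.056604: log2(p) = -4.142958, -p*log2(p) = 0.234507
  p = 16/53 = 0.301887: log2(p) = -1.727920, -p*log2(p) = 0.521636
  p = 12/53 = 0.226415: log2(p) = -2.142958, -p*log2(p) = 0.485198
H = 0.355807 + 0.521636 + 0.234507 + 0.521636 + 0.485198 = 2.118784

H = 2.1188 bits/symbol


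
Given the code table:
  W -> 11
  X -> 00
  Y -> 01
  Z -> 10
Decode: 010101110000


Decoding:
01 -> Y
01 -> Y
01 -> Y
11 -> W
00 -> X
00 -> X


Result: YYYWXX


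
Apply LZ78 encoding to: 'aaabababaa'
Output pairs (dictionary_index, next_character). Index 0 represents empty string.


LZ78 encoding steps:
Dictionary: {0: ''}
Step 1: w='' (idx 0), next='a' -> output (0, 'a'), add 'a' as idx 1
Step 2: w='a' (idx 1), next='a' -> output (1, 'a'), add 'aa' as idx 2
Step 3: w='' (idx 0), next='b' -> output (0, 'b'), add 'b' as idx 3
Step 4: w='a' (idx 1), next='b' -> output (1, 'b'), add 'ab' as idx 4
Step 5: w='ab' (idx 4), next='a' -> output (4, 'a'), add 'aba' as idx 5
Step 6: w='a' (idx 1), end of input -> output (1, '')


Encoded: [(0, 'a'), (1, 'a'), (0, 'b'), (1, 'b'), (4, 'a'), (1, '')]


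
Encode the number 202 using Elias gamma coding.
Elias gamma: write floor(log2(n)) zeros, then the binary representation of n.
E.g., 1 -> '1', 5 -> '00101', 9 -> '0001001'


num_bits = floor(log2(202)) + 1 = 8
leading_zeros = num_bits - 1 = 7
binary(202) = 11001010

Elias gamma(202) = '0000000' + '11001010' = 000000011001010 (15 bits)


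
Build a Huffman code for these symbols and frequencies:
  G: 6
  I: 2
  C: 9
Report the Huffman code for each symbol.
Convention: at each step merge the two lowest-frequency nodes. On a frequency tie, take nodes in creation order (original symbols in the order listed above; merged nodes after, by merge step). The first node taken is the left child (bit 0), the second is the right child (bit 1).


Huffman tree construction:
Step 1: Merge I(2) + G(6) = 8
Step 2: Merge (I+G)(8) + C(9) = 17
Read each symbol's code off the tree from the root (left child = 0, right child = 1).

Codes:
  G: 01 (length 2)
  I: 00 (length 2)
  C: 1 (length 1)
Average code length: 25/17 = 1.4706 bits/symbol


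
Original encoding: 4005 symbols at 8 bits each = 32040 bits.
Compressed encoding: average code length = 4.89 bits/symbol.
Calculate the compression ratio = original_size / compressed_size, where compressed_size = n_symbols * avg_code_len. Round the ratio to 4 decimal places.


original_size = n_symbols * orig_bits = 4005 * 8 = 32040 bits
compressed_size = n_symbols * avg_code_len = 4005 * 4.89 = 19584.45 bits
ratio = original_size / compressed_size = 32040 / 19584.45 = 1.636

Compression ratio = 1.636


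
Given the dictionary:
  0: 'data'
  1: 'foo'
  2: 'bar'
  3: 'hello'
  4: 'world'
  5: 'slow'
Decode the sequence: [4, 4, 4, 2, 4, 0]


Look up each index in the dictionary:
  4 -> 'world'
  4 -> 'world'
  4 -> 'world'
  2 -> 'bar'
  4 -> 'world'
  0 -> 'data'

Decoded: "world world world bar world data"


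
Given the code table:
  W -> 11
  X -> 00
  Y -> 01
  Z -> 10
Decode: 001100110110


Decoding:
00 -> X
11 -> W
00 -> X
11 -> W
01 -> Y
10 -> Z


Result: XWXWYZ


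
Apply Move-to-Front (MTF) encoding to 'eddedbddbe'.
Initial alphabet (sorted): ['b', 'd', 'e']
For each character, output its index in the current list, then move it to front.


MTF encoding:
'e': index 2 in ['b', 'd', 'e'] -> ['e', 'b', 'd']
'd': index 2 in ['e', 'b', 'd'] -> ['d', 'e', 'b']
'd': index 0 in ['d', 'e', 'b'] -> ['d', 'e', 'b']
'e': index 1 in ['d', 'e', 'b'] -> ['e', 'd', 'b']
'd': index 1 in ['e', 'd', 'b'] -> ['d', 'e', 'b']
'b': index 2 in ['d', 'e', 'b'] -> ['b', 'd', 'e']
'd': index 1 in ['b', 'd', 'e'] -> ['d', 'b', 'e']
'd': index 0 in ['d', 'b', 'e'] -> ['d', 'b', 'e']
'b': index 1 in ['d', 'b', 'e'] -> ['b', 'd', 'e']
'e': index 2 in ['b', 'd', 'e'] -> ['e', 'b', 'd']


Output: [2, 2, 0, 1, 1, 2, 1, 0, 1, 2]


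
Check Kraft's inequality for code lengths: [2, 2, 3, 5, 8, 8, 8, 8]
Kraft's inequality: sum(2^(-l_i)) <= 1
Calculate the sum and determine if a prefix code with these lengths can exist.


Sum = 2^(-2) + 2^(-2) + 2^(-3) + 2^(-5) + 2^(-8) + 2^(-8) + 2^(-8) + 2^(-8)
    = 0.25 + 0.25 + 0.125 + 0.03125 + 0.00390625 + 0.00390625 + 0.00390625 + 0.00390625
    = 172/256 = 0.671875
Since 0.671875 <= 1, Kraft's inequality IS satisfied.
A prefix code with these lengths CAN exist.

Kraft sum = 0.671875. Satisfied.


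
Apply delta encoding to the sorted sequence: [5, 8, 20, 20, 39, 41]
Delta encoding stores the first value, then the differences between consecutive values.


First value: 5
Deltas:
  8 - 5 = 3
  20 - 8 = 12
  20 - 20 = 0
  39 - 20 = 19
  41 - 39 = 2


Delta encoded: [5, 3, 12, 0, 19, 2]


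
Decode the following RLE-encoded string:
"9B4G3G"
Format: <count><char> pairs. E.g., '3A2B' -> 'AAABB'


Expanding each <count><char> pair:
  9B -> 'BBBBBBBBB'
  4G -> 'GGGG'
  3G -> 'GGG'

Decoded = BBBBBBBBBGGGGGGG


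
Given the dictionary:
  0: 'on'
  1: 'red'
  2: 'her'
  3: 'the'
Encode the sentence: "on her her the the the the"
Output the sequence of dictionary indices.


Look up each word in the dictionary:
  'on' -> 0
  'her' -> 2
  'her' -> 2
  'the' -> 3
  'the' -> 3
  'the' -> 3
  'the' -> 3

Encoded: [0, 2, 2, 3, 3, 3, 3]


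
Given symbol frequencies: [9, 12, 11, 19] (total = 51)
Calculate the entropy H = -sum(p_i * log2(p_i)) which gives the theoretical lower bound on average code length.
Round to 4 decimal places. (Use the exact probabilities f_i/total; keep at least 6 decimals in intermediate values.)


Per-symbol terms -p_i * log2(p_i) with p_i = f_i/51:
  p = 9/51 = 0.176471: log2(p) = -2.502500, -p*log2(p) = 0.441618
  p = 12/51 = 0.235294: log2(p) = -2.087463, -p*log2(p) = 0.491168
  p = 11/51 = 0.215686: log2(p) = -2.212994, -p*log2(p) = 0.477312
  p = 19/51 = 0.372549: log2(p) = -1.424498, -p*log2(p) = 0.530695
H = 0.441618 + 0.491168 + 0.477312 + 0.530695 = 1.940793

H = 1.9408 bits/symbol


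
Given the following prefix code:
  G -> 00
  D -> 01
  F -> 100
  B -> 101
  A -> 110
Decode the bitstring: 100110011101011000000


Decoding step by step:
Bits 100 -> F
Bits 110 -> A
Bits 01 -> D
Bits 110 -> A
Bits 101 -> B
Bits 100 -> F
Bits 00 -> G
Bits 00 -> G


Decoded message: FADABFGG


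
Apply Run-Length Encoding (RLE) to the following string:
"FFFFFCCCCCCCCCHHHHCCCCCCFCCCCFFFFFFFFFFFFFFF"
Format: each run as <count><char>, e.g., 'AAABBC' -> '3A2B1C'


Scanning runs left to right:
  i=0: run of 'F' x 5 -> '5F'
  i=5: run of 'C' x 9 -> '9C'
  i=14: run of 'H' x 4 -> '4H'
  i=18: run of 'C' x 6 -> '6C'
  i=24: run of 'F' x 1 -> '1F'
  i=25: run of 'C' x 4 -> '4C'
  i=29: run of 'F' x 15 -> '15F'

RLE = 5F9C4H6C1F4C15F


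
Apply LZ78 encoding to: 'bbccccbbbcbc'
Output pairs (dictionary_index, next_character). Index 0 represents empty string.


LZ78 encoding steps:
Dictionary: {0: ''}
Step 1: w='' (idx 0), next='b' -> output (0, 'b'), add 'b' as idx 1
Step 2: w='b' (idx 1), next='c' -> output (1, 'c'), add 'bc' as idx 2
Step 3: w='' (idx 0), next='c' -> output (0, 'c'), add 'c' as idx 3
Step 4: w='c' (idx 3), next='c' -> output (3, 'c'), add 'cc' as idx 4
Step 5: w='b' (idx 1), next='b' -> output (1, 'b'), add 'bb' as idx 5
Step 6: w='bc' (idx 2), next='b' -> output (2, 'b'), add 'bcb' as idx 6
Step 7: w='c' (idx 3), end of input -> output (3, '')


Encoded: [(0, 'b'), (1, 'c'), (0, 'c'), (3, 'c'), (1, 'b'), (2, 'b'), (3, '')]


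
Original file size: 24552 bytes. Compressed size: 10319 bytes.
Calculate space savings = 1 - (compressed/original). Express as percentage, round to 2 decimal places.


ratio = compressed/original = 10319/24552 = 0.420292
savings = 1 - ratio = 1 - 0.420292 = 0.579708
as a percentage: 0.579708 * 100 = 57.97%

Space savings = 1 - 10319/24552 = 57.97%


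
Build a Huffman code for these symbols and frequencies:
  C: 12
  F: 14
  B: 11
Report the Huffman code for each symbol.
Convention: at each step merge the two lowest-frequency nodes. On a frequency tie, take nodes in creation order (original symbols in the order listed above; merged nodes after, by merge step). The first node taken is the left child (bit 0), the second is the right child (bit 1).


Huffman tree construction:
Step 1: Merge B(11) + C(12) = 23
Step 2: Merge F(14) + (B+C)(23) = 37
Read each symbol's code off the tree from the root (left child = 0, right child = 1).

Codes:
  C: 11 (length 2)
  F: 0 (length 1)
  B: 10 (length 2)
Average code length: 60/37 = 1.6216 bits/symbol


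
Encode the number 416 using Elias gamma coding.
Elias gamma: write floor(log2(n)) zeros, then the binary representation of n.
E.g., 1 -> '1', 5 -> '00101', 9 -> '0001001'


num_bits = floor(log2(416)) + 1 = 9
leading_zeros = num_bits - 1 = 8
binary(416) = 110100000

Elias gamma(416) = '00000000' + '110100000' = 00000000110100000 (17 bits)


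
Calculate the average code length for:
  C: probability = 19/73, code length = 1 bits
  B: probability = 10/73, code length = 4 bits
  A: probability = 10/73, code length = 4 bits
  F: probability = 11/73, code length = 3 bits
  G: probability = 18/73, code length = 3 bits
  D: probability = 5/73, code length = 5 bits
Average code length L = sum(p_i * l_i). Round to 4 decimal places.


Weighted contributions p_i * l_i:
  C: (19/73) * 1 = 19/73
  B: (10/73) * 4 = 40/73
  A: (10/73) * 4 = 40/73
  F: (11/73) * 3 = 33/73
  G: (18/73) * 3 = 54/73
  D: (5/73) * 5 = 25/73
Sum = (19 + 40 + 40 + 33 + 54 + 25)/73 = 211/73

L = 211/73 = 2.8904 bits/symbol


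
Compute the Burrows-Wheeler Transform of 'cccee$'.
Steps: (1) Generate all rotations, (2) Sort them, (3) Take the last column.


Rotations (sorted):
  0: $cccee -> last char: e
  1: cccee$ -> last char: $
  2: ccee$c -> last char: c
  3: cee$cc -> last char: c
  4: e$ccce -> last char: e
  5: ee$ccc -> last char: c


BWT = e$ccec


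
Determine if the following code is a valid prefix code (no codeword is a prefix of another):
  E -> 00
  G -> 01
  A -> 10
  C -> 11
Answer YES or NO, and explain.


Checking each pair (does one codeword prefix another?):
  E='00' vs G='01': no prefix
  E='00' vs A='10': no prefix
  E='00' vs C='11': no prefix
  G='01' vs E='00': no prefix
  G='01' vs A='10': no prefix
  G='01' vs C='11': no prefix
  A='10' vs E='00': no prefix
  A='10' vs G='01': no prefix
  A='10' vs C='11': no prefix
  C='11' vs E='00': no prefix
  C='11' vs G='01': no prefix
  C='11' vs A='10': no prefix
No violation found over all pairs.

YES -- this is a valid prefix code. No codeword is a prefix of any other codeword.


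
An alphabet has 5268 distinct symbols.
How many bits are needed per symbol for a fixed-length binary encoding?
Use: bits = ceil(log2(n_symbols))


log2(5268) = 12.363
Bracket: 2^12 = 4096 < 5268 <= 2^13 = 8192
So ceil(log2(5268)) = 13

bits = ceil(log2(5268)) = ceil(12.363) = 13 bits


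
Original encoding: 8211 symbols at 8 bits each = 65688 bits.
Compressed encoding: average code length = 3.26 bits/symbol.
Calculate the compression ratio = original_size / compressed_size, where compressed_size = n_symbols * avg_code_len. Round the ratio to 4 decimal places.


original_size = n_symbols * orig_bits = 8211 * 8 = 65688 bits
compressed_size = n_symbols * avg_code_len = 8211 * 3.26 = 26767.86 bits
ratio = original_size / compressed_size = 65688 / 26767.86 = 2.454

Compression ratio = 2.454


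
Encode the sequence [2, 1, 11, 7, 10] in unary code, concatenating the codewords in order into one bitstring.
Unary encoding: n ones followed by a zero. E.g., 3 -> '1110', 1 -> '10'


Encode each number as n ones followed by a terminating 0:
  2 -> 110 (3 bits)
  1 -> 10 (2 bits)
  11 -> 111111111110 (12 bits)
  7 -> 11111110 (8 bits)
  10 -> 11111111110 (11 bits)
Total length = 3 + 2 + 12 + 8 + 11 = 36 bits.

Unary([2, 1, 11, 7, 10]) = 110101111111111101111111011111111110 (36 bits)


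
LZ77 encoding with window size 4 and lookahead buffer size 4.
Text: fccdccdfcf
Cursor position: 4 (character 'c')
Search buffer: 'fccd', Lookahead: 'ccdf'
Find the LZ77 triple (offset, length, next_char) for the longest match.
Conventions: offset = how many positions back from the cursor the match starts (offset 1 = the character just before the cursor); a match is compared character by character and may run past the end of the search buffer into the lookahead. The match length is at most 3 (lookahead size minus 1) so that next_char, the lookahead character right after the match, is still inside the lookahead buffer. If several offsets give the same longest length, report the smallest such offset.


Try each offset into the search buffer:
  offset=1 (pos 3, char 'd'): match length 0
  offset=2 (pos 2, char 'c'): match length 1
  offset=3 (pos 1, char 'c'): match length 3
  offset=4 (pos 0, char 'f'): match length 0
Longest match has length 3 at offset 3.
next_char = character at position 4 + 3 = 7 -> 'f'

Best match: offset=3, length=3 (matching 'ccd' starting at position 1)
LZ77 triple: (3, 3, 'f')


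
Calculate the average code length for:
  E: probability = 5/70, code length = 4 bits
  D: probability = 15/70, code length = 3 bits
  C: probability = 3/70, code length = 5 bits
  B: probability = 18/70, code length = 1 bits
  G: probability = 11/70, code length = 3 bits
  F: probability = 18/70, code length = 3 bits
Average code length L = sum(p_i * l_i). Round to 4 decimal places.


Weighted contributions p_i * l_i:
  E: (5/70) * 4 = 20/70
  D: (15/70) * 3 = 45/70
  C: (3/70) * 5 = 15/70
  B: (18/70) * 1 = 18/70
  G: (11/70) * 3 = 33/70
  F: (18/70) * 3 = 54/70
Sum = (20 + 45 + 15 + 18 + 33 + 54)/70 = 185/70

L = 185/70 = 2.6429 bits/symbol


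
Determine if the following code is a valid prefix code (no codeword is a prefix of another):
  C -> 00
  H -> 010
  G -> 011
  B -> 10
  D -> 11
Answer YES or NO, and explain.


Checking each pair (does one codeword prefix another?):
  C='00' vs H='010': no prefix
  C='00' vs G='011': no prefix
  C='00' vs B='10': no prefix
  C='00' vs D='11': no prefix
  H='010' vs C='00': no prefix
  H='010' vs G='011': no prefix
  H='010' vs B='10': no prefix
  H='010' vs D='11': no prefix
  G='011' vs C='00': no prefix
  G='011' vs H='010': no prefix
  G='011' vs B='10': no prefix
  G='011' vs D='11': no prefix
  B='10' vs C='00': no prefix
  B='10' vs H='010': no prefix
  B='10' vs G='011': no prefix
  B='10' vs D='11': no prefix
  D='11' vs C='00': no prefix
  D='11' vs H='010': no prefix
  D='11' vs G='011': no prefix
  D='11' vs B='10': no prefix
No violation found over all pairs.

YES -- this is a valid prefix code. No codeword is a prefix of any other codeword.


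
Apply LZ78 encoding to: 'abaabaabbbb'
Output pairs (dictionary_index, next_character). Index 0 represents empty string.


LZ78 encoding steps:
Dictionary: {0: ''}
Step 1: w='' (idx 0), next='a' -> output (0, 'a'), add 'a' as idx 1
Step 2: w='' (idx 0), next='b' -> output (0, 'b'), add 'b' as idx 2
Step 3: w='a' (idx 1), next='a' -> output (1, 'a'), add 'aa' as idx 3
Step 4: w='b' (idx 2), next='a' -> output (2, 'a'), add 'ba' as idx 4
Step 5: w='a' (idx 1), next='b' -> output (1, 'b'), add 'ab' as idx 5
Step 6: w='b' (idx 2), next='b' -> output (2, 'b'), add 'bb' as idx 6
Step 7: w='b' (idx 2), end of input -> output (2, '')


Encoded: [(0, 'a'), (0, 'b'), (1, 'a'), (2, 'a'), (1, 'b'), (2, 'b'), (2, '')]


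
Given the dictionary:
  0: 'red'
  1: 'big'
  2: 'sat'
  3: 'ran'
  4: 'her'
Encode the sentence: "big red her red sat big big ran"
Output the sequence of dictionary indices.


Look up each word in the dictionary:
  'big' -> 1
  'red' -> 0
  'her' -> 4
  'red' -> 0
  'sat' -> 2
  'big' -> 1
  'big' -> 1
  'ran' -> 3

Encoded: [1, 0, 4, 0, 2, 1, 1, 3]


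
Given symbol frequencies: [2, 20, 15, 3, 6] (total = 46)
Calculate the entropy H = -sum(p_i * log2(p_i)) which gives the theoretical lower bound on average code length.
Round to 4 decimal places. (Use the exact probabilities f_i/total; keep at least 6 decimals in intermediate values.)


Per-symbol terms -p_i * log2(p_i) with p_i = f_i/46:
  p = 2/46 = 0.043478: log2(p) = -4.523562, -p*log2(p) = 0.196677
  p = 20/46 = 0.434783: log2(p) = -1.201634, -p*log2(p) = 0.522450
  p = 15/46 = 0.326087: log2(p) = -1.616671, -p*log2(p) = 0.527175
  p = 3/46 = 0.065217: log2(p) = -3.938599, -p*log2(p) = 0.256865
  p = 6/46 = 0.130435: log2(p) = -2.938599, -p*log2(p) = 0.383296
H = 0.196677 + 0.522450 + 0.527175 + 0.256865 + 0.383296 = 1.886463

H = 1.8865 bits/symbol


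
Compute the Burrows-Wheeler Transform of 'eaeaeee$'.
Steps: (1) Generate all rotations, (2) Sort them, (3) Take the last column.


Rotations (sorted):
  0: $eaeaeee -> last char: e
  1: aeaeee$e -> last char: e
  2: aeee$eae -> last char: e
  3: e$eaeaee -> last char: e
  4: eaeaeee$ -> last char: $
  5: eaeee$ea -> last char: a
  6: ee$eaeae -> last char: e
  7: eee$eaea -> last char: a


BWT = eeee$aea


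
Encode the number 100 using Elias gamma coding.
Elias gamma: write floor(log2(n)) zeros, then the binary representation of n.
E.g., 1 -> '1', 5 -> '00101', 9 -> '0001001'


num_bits = floor(log2(100)) + 1 = 7
leading_zeros = num_bits - 1 = 6
binary(100) = 1100100

Elias gamma(100) = '000000' + '1100100' = 0000001100100 (13 bits)


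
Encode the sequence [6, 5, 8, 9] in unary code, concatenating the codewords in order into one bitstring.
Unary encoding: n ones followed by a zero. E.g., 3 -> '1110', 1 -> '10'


Encode each number as n ones followed by a terminating 0:
  6 -> 1111110 (7 bits)
  5 -> 111110 (6 bits)
  8 -> 111111110 (9 bits)
  9 -> 1111111110 (10 bits)
Total length = 7 + 6 + 9 + 10 = 32 bits.

Unary([6, 5, 8, 9]) = 11111101111101111111101111111110 (32 bits)


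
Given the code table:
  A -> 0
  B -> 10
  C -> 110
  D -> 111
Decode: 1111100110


Decoding:
111 -> D
110 -> C
0 -> A
110 -> C


Result: DCAC


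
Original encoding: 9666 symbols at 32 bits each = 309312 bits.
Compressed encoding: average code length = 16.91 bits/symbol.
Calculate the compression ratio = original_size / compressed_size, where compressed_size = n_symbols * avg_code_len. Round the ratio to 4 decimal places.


original_size = n_symbols * orig_bits = 9666 * 32 = 309312 bits
compressed_size = n_symbols * avg_code_len = 9666 * 16.91 = 163452.06 bits
ratio = original_size / compressed_size = 309312 / 163452.06 = 1.8924

Compression ratio = 1.8924


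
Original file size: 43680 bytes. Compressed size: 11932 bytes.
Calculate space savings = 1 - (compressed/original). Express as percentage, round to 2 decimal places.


ratio = compressed/original = 11932/43680 = 0.273168
savings = 1 - ratio = 1 - 0.273168 = 0.726832
as a percentage: 0.726832 * 100 = 72.68%

Space savings = 1 - 11932/43680 = 72.68%


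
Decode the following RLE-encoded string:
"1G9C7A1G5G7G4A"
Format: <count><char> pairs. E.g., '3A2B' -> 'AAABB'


Expanding each <count><char> pair:
  1G -> 'G'
  9C -> 'CCCCCCCCC'
  7A -> 'AAAAAAA'
  1G -> 'G'
  5G -> 'GGGGG'
  7G -> 'GGGGGGG'
  4A -> 'AAAA'

Decoded = GCCCCCCCCCAAAAAAAGGGGGGGGGGGGGAAAA


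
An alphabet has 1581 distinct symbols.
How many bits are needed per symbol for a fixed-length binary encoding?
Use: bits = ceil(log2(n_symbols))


log2(1581) = 10.6266
Bracket: 2^10 = 1024 < 1581 <= 2^11 = 2048
So ceil(log2(1581)) = 11

bits = ceil(log2(1581)) = ceil(10.6266) = 11 bits


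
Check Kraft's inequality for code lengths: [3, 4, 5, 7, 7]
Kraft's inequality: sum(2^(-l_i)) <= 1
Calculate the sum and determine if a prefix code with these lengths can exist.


Sum = 2^(-3) + 2^(-4) + 2^(-5) + 2^(-7) + 2^(-7)
    = 0.125 + 0.0625 + 0.03125 + 0.0078125 + 0.0078125
    = 30/128 = 0.234375
Since 0.234375 <= 1, Kraft's inequality IS satisfied.
A prefix code with these lengths CAN exist.

Kraft sum = 0.234375. Satisfied.


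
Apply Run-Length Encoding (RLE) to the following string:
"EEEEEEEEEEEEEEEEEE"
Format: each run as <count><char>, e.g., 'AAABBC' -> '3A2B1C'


Scanning runs left to right:
  i=0: run of 'E' x 18 -> '18E'

RLE = 18E


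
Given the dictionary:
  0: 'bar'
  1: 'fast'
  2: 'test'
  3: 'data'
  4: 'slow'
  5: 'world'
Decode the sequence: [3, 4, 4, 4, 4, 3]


Look up each index in the dictionary:
  3 -> 'data'
  4 -> 'slow'
  4 -> 'slow'
  4 -> 'slow'
  4 -> 'slow'
  3 -> 'data'

Decoded: "data slow slow slow slow data"


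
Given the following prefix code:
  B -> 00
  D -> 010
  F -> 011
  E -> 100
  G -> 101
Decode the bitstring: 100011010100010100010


Decoding step by step:
Bits 100 -> E
Bits 011 -> F
Bits 010 -> D
Bits 100 -> E
Bits 010 -> D
Bits 100 -> E
Bits 010 -> D


Decoded message: EFDEDED


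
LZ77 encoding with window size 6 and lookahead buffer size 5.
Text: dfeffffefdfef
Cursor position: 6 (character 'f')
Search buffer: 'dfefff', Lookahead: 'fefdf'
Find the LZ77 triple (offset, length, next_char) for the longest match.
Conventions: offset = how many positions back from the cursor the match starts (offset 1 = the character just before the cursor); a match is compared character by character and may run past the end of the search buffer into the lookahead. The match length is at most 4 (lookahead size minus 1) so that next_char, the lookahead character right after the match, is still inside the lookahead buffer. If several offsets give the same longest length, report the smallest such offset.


Try each offset into the search buffer:
  offset=1 (pos 5, char 'f'): match length 1
  offset=2 (pos 4, char 'f'): match length 1
  offset=3 (pos 3, char 'f'): match length 1
  offset=4 (pos 2, char 'e'): match length 0
  offset=5 (pos 1, char 'f'): match length 3
  offset=6 (pos 0, char 'd'): match length 0
Longest match has length 3 at offset 5.
next_char = character at position 6 + 3 = 9 -> 'd'

Best match: offset=5, length=3 (matching 'fef' starting at position 1)
LZ77 triple: (5, 3, 'd')


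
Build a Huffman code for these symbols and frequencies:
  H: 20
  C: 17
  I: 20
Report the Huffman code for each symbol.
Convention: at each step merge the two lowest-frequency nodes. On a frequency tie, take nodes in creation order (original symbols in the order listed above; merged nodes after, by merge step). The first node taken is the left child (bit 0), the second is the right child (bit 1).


Huffman tree construction:
Step 1: Merge C(17) + H(20) = 37
Step 2: Merge I(20) + (C+H)(37) = 57
Read each symbol's code off the tree from the root (left child = 0, right child = 1).

Codes:
  H: 11 (length 2)
  C: 10 (length 2)
  I: 0 (length 1)
Average code length: 94/57 = 1.6491 bits/symbol


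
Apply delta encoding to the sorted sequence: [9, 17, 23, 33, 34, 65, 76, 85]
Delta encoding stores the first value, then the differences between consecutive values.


First value: 9
Deltas:
  17 - 9 = 8
  23 - 17 = 6
  33 - 23 = 10
  34 - 33 = 1
  65 - 34 = 31
  76 - 65 = 11
  85 - 76 = 9


Delta encoded: [9, 8, 6, 10, 1, 31, 11, 9]


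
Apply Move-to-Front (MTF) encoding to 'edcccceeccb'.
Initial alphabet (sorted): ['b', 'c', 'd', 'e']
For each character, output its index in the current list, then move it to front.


MTF encoding:
'e': index 3 in ['b', 'c', 'd', 'e'] -> ['e', 'b', 'c', 'd']
'd': index 3 in ['e', 'b', 'c', 'd'] -> ['d', 'e', 'b', 'c']
'c': index 3 in ['d', 'e', 'b', 'c'] -> ['c', 'd', 'e', 'b']
'c': index 0 in ['c', 'd', 'e', 'b'] -> ['c', 'd', 'e', 'b']
'c': index 0 in ['c', 'd', 'e', 'b'] -> ['c', 'd', 'e', 'b']
'c': index 0 in ['c', 'd', 'e', 'b'] -> ['c', 'd', 'e', 'b']
'e': index 2 in ['c', 'd', 'e', 'b'] -> ['e', 'c', 'd', 'b']
'e': index 0 in ['e', 'c', 'd', 'b'] -> ['e', 'c', 'd', 'b']
'c': index 1 in ['e', 'c', 'd', 'b'] -> ['c', 'e', 'd', 'b']
'c': index 0 in ['c', 'e', 'd', 'b'] -> ['c', 'e', 'd', 'b']
'b': index 3 in ['c', 'e', 'd', 'b'] -> ['b', 'c', 'e', 'd']


Output: [3, 3, 3, 0, 0, 0, 2, 0, 1, 0, 3]
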